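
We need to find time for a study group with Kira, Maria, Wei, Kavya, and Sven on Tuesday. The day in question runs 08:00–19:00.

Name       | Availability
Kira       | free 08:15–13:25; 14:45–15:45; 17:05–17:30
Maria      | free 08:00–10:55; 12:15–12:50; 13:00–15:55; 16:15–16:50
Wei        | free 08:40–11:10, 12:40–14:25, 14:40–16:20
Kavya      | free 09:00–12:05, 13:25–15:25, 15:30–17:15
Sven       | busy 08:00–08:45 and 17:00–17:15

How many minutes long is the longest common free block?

Kira free: 08:15-13:25, 14:45-15:45, 17:05-17:30.
Maria free: 08:00-10:55, 12:15-12:50, 13:00-15:55, 16:15-16:50.
Wei free: 08:40-11:10, 12:40-14:25, 14:40-16:20.
Kavya free: 09:00-12:05, 13:25-15:25, 15:30-17:15.
Sven free: 08:45-17:00, 17:15-19:00 (invert busy blocks within the working day).
Kira ∩ Maria: 08:15-10:55, 12:15-12:50, 13:00-13:25, 14:45-15:45.
Kira ∩ Maria ∩ Wei: 08:40-10:55, 12:40-12:50, 13:00-13:25, 14:45-15:45.
Kira ∩ Maria ∩ Wei ∩ Kavya: 09:00-10:55, 14:45-15:25, 15:30-15:45.
Kira ∩ Maria ∩ Wei ∩ Kavya ∩ Sven: 09:00-10:55, 14:45-15:25, 15:30-15:45.
Those are the intersection windows.
The longest is 09:00-10:55 at 115 minutes.

115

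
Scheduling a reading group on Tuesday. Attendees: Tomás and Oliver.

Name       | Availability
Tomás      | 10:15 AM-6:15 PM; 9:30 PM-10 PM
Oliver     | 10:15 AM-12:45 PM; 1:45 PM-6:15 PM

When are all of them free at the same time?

10:15-12:45, 13:45-18:15

Tomás ∩ Oliver: 10:15-12:45, 13:45-18:15.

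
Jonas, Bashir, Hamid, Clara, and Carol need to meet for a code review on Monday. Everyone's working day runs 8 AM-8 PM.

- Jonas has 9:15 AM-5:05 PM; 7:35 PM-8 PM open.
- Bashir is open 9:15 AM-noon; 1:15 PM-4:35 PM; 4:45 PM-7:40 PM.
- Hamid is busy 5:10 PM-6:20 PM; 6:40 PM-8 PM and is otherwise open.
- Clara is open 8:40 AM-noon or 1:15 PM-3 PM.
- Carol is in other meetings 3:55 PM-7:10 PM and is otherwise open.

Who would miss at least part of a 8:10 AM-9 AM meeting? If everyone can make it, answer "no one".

Jonas free: 09:15-17:05, 19:35-20:00.
Bashir free: 09:15-12:00, 13:15-16:35, 16:45-19:40.
Hamid free: 08:00-17:10, 18:20-18:40 (invert busy blocks within the working day).
Clara free: 08:40-12:00, 13:15-15:00.
Carol free: 08:00-15:55, 19:10-20:00 (invert busy blocks within the working day).
Jonas: not fully free for 08:10-09:00. Bashir: not fully free for 08:10-09:00. Hamid: free for 08:10-09:00. Clara: not fully free for 08:10-09:00. Carol: free for 08:10-09:00.

Bashir, Clara, Jonas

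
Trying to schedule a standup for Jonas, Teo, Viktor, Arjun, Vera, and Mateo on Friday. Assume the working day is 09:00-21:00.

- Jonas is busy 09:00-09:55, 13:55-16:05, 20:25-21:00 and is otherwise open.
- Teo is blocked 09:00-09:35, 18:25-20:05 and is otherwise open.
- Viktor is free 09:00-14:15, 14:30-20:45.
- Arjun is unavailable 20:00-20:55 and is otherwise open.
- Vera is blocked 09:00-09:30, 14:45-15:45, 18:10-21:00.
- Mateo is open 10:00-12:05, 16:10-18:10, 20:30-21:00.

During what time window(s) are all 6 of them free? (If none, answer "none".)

Jonas free: 09:55-13:55, 16:05-20:25 (invert busy blocks within the working day).
Teo free: 09:35-18:25, 20:05-21:00 (invert busy blocks within the working day).
Viktor free: 09:00-14:15, 14:30-20:45.
Arjun free: 09:00-20:00, 20:55-21:00 (invert busy blocks within the working day).
Vera free: 09:30-14:45, 15:45-18:10 (invert busy blocks within the working day).
Mateo free: 10:00-12:05, 16:10-18:10, 20:30-21:00.
Jonas ∩ Teo: 09:55-13:55, 16:05-18:25, 20:05-20:25.
Jonas ∩ Teo ∩ Viktor: 09:55-13:55, 16:05-18:25, 20:05-20:25.
Jonas ∩ Teo ∩ Viktor ∩ Arjun: 09:55-13:55, 16:05-18:25.
Jonas ∩ Teo ∩ Viktor ∩ Arjun ∩ Vera: 09:55-13:55, 16:05-18:10.
Jonas ∩ Teo ∩ Viktor ∩ Arjun ∩ Vera ∩ Mateo: 10:00-12:05, 16:10-18:10.

10:00-12:05, 16:10-18:10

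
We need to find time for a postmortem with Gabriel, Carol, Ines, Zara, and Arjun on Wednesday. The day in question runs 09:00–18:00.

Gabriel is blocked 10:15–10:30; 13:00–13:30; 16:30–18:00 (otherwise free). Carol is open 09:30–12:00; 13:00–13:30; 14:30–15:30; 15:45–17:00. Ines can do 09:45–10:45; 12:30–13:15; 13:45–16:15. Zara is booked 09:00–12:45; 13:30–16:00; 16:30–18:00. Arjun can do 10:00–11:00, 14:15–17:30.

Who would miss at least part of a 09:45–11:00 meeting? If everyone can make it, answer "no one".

Gabriel free: 09:00-10:15, 10:30-13:00, 13:30-16:30 (invert busy blocks within the working day).
Carol free: 09:30-12:00, 13:00-13:30, 14:30-15:30, 15:45-17:00.
Ines free: 09:45-10:45, 12:30-13:15, 13:45-16:15.
Zara free: 12:45-13:30, 16:00-16:30 (invert busy blocks within the working day).
Arjun free: 10:00-11:00, 14:15-17:30.
Gabriel: not fully free for 09:45-11:00. Carol: free for 09:45-11:00. Ines: not fully free for 09:45-11:00. Zara: not fully free for 09:45-11:00. Arjun: not fully free for 09:45-11:00.

Arjun, Gabriel, Ines, Zara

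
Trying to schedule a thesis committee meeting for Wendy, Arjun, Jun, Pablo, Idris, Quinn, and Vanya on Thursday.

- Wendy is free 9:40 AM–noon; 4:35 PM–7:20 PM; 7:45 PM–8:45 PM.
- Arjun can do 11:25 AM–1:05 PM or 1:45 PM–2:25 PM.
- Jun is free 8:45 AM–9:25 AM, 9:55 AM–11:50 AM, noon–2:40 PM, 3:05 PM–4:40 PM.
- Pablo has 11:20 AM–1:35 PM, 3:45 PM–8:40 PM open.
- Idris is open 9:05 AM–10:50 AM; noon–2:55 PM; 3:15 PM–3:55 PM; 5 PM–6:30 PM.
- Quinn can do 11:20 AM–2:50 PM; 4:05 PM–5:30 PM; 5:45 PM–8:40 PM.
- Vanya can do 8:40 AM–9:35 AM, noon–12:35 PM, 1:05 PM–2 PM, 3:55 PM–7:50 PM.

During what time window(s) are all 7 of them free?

none

Wendy ∩ Arjun: 11:25-12:00.
Wendy ∩ Arjun ∩ Jun: 11:25-11:50.
Wendy ∩ Arjun ∩ Jun ∩ Pablo: 11:25-11:50.
Wendy ∩ Arjun ∩ Jun ∩ Pablo ∩ Idris: ∅.
Wendy ∩ Arjun ∩ Jun ∩ Pablo ∩ Idris ∩ Quinn: ∅.
Wendy ∩ Arjun ∩ Jun ∩ Pablo ∩ Idris ∩ Quinn ∩ Vanya: ∅.
There is no time when everyone is free.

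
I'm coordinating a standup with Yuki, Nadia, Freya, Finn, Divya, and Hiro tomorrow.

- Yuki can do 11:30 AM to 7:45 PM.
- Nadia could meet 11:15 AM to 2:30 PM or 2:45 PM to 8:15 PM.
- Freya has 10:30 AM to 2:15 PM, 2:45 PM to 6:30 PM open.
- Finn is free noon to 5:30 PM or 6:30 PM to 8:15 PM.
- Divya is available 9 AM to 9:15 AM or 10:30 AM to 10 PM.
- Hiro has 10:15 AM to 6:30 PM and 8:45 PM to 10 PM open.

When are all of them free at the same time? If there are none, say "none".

12:00-14:15, 14:45-17:30

Yuki ∩ Nadia: 11:30-14:30, 14:45-19:45.
Yuki ∩ Nadia ∩ Freya: 11:30-14:15, 14:45-18:30.
Yuki ∩ Nadia ∩ Freya ∩ Finn: 12:00-14:15, 14:45-17:30.
Yuki ∩ Nadia ∩ Freya ∩ Finn ∩ Divya: 12:00-14:15, 14:45-17:30.
Yuki ∩ Nadia ∩ Freya ∩ Finn ∩ Divya ∩ Hiro: 12:00-14:15, 14:45-17:30.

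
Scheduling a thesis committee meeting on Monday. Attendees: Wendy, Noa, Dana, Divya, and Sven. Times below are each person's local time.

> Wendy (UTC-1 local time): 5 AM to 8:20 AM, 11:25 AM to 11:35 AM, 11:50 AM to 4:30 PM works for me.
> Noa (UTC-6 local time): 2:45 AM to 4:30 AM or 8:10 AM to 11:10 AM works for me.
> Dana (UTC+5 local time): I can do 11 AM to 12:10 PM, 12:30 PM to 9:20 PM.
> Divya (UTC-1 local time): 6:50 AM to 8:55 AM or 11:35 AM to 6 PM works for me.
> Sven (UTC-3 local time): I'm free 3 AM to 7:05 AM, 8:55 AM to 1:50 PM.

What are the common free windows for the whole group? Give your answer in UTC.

08:45-09:20, 14:10-16:20

Wendy in UTC: 06:00-09:20, 12:25-12:35, 12:50-17:30 (add 1h to convert from UTC-1).
Noa in UTC: 08:45-10:30, 14:10-17:10 (add 6h to convert from UTC-6).
Dana in UTC: 06:00-07:10, 07:30-16:20 (subtract 5h to convert from UTC+5).
Divya in UTC: 07:50-09:55, 12:35-19:00 (add 1h to convert from UTC-1).
Sven in UTC: 06:00-10:05, 11:55-16:50 (add 3h to convert from UTC-3).
Wendy ∩ Noa: 08:45-09:20, 14:10-17:10.
Wendy ∩ Noa ∩ Dana: 08:45-09:20, 14:10-16:20.
Wendy ∩ Noa ∩ Dana ∩ Divya: 08:45-09:20, 14:10-16:20.
Wendy ∩ Noa ∩ Dana ∩ Divya ∩ Sven: 08:45-09:20, 14:10-16:20.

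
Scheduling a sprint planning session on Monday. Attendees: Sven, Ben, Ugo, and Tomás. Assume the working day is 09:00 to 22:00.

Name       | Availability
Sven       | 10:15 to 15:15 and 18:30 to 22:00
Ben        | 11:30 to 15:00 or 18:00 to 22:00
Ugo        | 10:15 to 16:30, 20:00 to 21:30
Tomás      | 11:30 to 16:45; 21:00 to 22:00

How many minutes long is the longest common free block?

210

Sven ∩ Ben: 11:30-15:00, 18:30-22:00.
Sven ∩ Ben ∩ Ugo: 11:30-15:00, 20:00-21:30.
Sven ∩ Ben ∩ Ugo ∩ Tomás: 11:30-15:00, 21:00-21:30.
The longest is 11:30-15:00 at 210 minutes.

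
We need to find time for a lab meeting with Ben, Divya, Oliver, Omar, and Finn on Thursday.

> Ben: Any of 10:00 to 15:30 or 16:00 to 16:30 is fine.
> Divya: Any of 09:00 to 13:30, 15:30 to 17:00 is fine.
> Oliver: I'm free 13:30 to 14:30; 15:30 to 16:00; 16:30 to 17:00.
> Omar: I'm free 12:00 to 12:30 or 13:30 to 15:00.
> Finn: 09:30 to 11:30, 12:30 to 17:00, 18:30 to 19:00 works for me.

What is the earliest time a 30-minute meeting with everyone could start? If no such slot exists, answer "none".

none

Ben ∩ Divya: 10:00-13:30, 16:00-16:30.
Ben ∩ Divya ∩ Oliver: ∅.
Ben ∩ Divya ∩ Oliver ∩ Omar: ∅.
Ben ∩ Divya ∩ Oliver ∩ Omar ∩ Finn: ∅.
There is no time when everyone is free.
No common window is at least 30 minutes long.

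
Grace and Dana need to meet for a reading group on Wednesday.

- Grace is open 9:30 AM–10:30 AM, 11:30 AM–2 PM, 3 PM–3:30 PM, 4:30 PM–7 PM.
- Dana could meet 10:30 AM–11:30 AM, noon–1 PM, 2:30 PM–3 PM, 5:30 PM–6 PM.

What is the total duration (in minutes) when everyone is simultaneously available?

Grace ∩ Dana: 12:00-13:00, 17:30-18:00.
Summing the common windows: 60 + 30 = 90 minutes.

90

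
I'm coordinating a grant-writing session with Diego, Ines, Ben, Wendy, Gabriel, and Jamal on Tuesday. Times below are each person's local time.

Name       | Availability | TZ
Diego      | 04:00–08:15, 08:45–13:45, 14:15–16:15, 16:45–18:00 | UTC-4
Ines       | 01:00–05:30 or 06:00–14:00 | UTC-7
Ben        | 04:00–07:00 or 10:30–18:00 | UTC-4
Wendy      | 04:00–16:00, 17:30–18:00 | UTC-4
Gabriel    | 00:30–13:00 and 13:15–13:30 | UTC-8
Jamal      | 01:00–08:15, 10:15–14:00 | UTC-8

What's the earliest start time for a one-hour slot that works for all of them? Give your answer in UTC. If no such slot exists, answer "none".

Diego in UTC: 08:00-12:15, 12:45-17:45, 18:15-20:15, 20:45-22:00 (add 4h to convert from UTC-4).
Ines in UTC: 08:00-12:30, 13:00-21:00 (add 7h to convert from UTC-7).
Ben in UTC: 08:00-11:00, 14:30-22:00 (add 4h to convert from UTC-4).
Wendy in UTC: 08:00-20:00, 21:30-22:00 (add 4h to convert from UTC-4).
Gabriel in UTC: 08:30-21:00, 21:15-21:30 (add 8h to convert from UTC-8).
Jamal in UTC: 09:00-16:15, 18:15-22:00 (add 8h to convert from UTC-8).
Diego ∩ Ines: 08:00-12:15, 13:00-17:45, 18:15-20:15, 20:45-21:00.
Diego ∩ Ines ∩ Ben: 08:00-11:00, 14:30-17:45, 18:15-20:15, 20:45-21:00.
Diego ∩ Ines ∩ Ben ∩ Wendy: 08:00-11:00, 14:30-17:45, 18:15-20:00.
Diego ∩ Ines ∩ Ben ∩ Wendy ∩ Gabriel: 08:30-11:00, 14:30-17:45, 18:15-20:00.
Diego ∩ Ines ∩ Ben ∩ Wendy ∩ Gabriel ∩ Jamal: 09:00-11:00, 14:30-16:15, 18:15-20:00.
The first common window of at least 60 minutes is 09:00-11:00, so the earliest start is 09:00.

09:00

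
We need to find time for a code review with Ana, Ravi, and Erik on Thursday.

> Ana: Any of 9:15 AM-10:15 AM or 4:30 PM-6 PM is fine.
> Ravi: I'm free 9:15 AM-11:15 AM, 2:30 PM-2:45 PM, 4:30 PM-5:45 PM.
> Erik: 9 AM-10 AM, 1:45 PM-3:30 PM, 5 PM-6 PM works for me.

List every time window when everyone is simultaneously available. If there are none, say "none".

09:15-10:00, 17:00-17:45

Ana ∩ Ravi: 09:15-10:15, 16:30-17:45.
Ana ∩ Ravi ∩ Erik: 09:15-10:00, 17:00-17:45.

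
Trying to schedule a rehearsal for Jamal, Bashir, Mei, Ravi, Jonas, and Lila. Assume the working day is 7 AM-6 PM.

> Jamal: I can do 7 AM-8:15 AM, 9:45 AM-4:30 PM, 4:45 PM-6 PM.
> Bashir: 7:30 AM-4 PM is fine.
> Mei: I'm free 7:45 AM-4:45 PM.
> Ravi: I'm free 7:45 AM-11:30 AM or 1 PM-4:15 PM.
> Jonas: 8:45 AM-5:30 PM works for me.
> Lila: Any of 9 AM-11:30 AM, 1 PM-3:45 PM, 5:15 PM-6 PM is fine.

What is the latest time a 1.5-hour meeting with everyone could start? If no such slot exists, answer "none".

Jamal ∩ Bashir: 07:30-08:15, 09:45-16:00.
Jamal ∩ Bashir ∩ Mei: 07:45-08:15, 09:45-16:00.
Jamal ∩ Bashir ∩ Mei ∩ Ravi: 07:45-08:15, 09:45-11:30, 13:00-16:00.
Jamal ∩ Bashir ∩ Mei ∩ Ravi ∩ Jonas: 09:45-11:30, 13:00-16:00.
Jamal ∩ Bashir ∩ Mei ∩ Ravi ∩ Jonas ∩ Lila: 09:45-11:30, 13:00-15:45.
So the common availability across everyone is 09:45-11:30, 13:00-15:45.
The last common window of at least 90 minutes is 13:00-15:45; a 90-minute meeting can start as late as 14:15 and still end by 15:45.

14:15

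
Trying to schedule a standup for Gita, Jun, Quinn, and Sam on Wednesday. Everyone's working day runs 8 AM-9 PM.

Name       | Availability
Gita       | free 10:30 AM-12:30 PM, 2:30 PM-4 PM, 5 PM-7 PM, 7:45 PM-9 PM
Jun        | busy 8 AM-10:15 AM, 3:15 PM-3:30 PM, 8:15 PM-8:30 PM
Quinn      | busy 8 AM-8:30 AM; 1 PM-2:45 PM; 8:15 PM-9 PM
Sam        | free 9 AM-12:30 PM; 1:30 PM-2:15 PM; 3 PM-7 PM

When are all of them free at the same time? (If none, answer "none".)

Gita free: 10:30-12:30, 14:30-16:00, 17:00-19:00, 19:45-21:00.
Jun free: 10:15-15:15, 15:30-20:15, 20:30-21:00 (invert busy blocks within the working day).
Quinn free: 08:30-13:00, 14:45-20:15 (invert busy blocks within the working day).
Sam free: 09:00-12:30, 13:30-14:15, 15:00-19:00.
Gita ∩ Jun: 10:30-12:30, 14:30-15:15, 15:30-16:00, 17:00-19:00, 19:45-20:15, 20:30-21:00.
Gita ∩ Jun ∩ Quinn: 10:30-12:30, 14:45-15:15, 15:30-16:00, 17:00-19:00, 19:45-20:15.
Gita ∩ Jun ∩ Quinn ∩ Sam: 10:30-12:30, 15:00-15:15, 15:30-16:00, 17:00-19:00.

10:30-12:30, 15:00-15:15, 15:30-16:00, 17:00-19:00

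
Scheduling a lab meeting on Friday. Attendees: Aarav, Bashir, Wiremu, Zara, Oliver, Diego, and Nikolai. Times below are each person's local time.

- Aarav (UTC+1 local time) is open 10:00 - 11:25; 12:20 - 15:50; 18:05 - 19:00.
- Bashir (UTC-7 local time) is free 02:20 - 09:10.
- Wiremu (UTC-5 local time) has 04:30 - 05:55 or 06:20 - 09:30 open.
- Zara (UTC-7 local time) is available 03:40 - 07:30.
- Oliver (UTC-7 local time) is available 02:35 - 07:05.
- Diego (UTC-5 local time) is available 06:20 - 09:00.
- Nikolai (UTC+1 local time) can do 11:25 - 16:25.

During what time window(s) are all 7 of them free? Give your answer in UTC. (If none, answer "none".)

11:20-14:00

Aarav in UTC: 09:00-10:25, 11:20-14:50, 17:05-18:00 (subtract 1h to convert from UTC+1).
Bashir in UTC: 09:20-16:10 (add 7h to convert from UTC-7).
Wiremu in UTC: 09:30-10:55, 11:20-14:30 (add 5h to convert from UTC-5).
Zara in UTC: 10:40-14:30 (add 7h to convert from UTC-7).
Oliver in UTC: 09:35-14:05 (add 7h to convert from UTC-7).
Diego in UTC: 11:20-14:00 (add 5h to convert from UTC-5).
Nikolai in UTC: 10:25-15:25 (subtract 1h to convert from UTC+1).
Aarav ∩ Bashir: 09:20-10:25, 11:20-14:50.
Aarav ∩ Bashir ∩ Wiremu: 09:30-10:25, 11:20-14:30.
Aarav ∩ Bashir ∩ Wiremu ∩ Zara: 11:20-14:30.
Aarav ∩ Bashir ∩ Wiremu ∩ Zara ∩ Oliver: 11:20-14:05.
Aarav ∩ Bashir ∩ Wiremu ∩ Zara ∩ Oliver ∩ Diego: 11:20-14:00.
Aarav ∩ Bashir ∩ Wiremu ∩ Zara ∩ Oliver ∩ Diego ∩ Nikolai: 11:20-14:00.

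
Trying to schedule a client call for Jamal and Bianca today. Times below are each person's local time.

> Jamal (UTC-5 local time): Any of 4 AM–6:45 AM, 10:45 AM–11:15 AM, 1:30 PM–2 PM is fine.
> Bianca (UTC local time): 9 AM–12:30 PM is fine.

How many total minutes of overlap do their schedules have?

Jamal in UTC: 09:00-11:45, 15:45-16:15, 18:30-19:00 (add 5h to convert from UTC-5).
Bianca in UTC: 09:00-12:30.
Jamal ∩ Bianca: 09:00-11:45.
That's a single block of 165 minutes.

165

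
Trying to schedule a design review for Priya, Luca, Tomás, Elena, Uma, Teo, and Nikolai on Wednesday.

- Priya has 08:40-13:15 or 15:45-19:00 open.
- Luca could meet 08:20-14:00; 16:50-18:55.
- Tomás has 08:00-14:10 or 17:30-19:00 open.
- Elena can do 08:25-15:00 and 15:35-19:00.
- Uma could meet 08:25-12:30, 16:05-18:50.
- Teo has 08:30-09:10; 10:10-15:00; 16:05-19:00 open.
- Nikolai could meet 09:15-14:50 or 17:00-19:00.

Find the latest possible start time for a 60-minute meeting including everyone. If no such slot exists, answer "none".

Priya ∩ Luca: 08:40-13:15, 16:50-18:55.
Priya ∩ Luca ∩ Tomás: 08:40-13:15, 17:30-18:55.
Priya ∩ Luca ∩ Tomás ∩ Elena: 08:40-13:15, 17:30-18:55.
Priya ∩ Luca ∩ Tomás ∩ Elena ∩ Uma: 08:40-12:30, 17:30-18:50.
Priya ∩ Luca ∩ Tomás ∩ Elena ∩ Uma ∩ Teo: 08:40-09:10, 10:10-12:30, 17:30-18:50.
Priya ∩ Luca ∩ Tomás ∩ Elena ∩ Uma ∩ Teo ∩ Nikolai: 10:10-12:30, 17:30-18:50.
Those are the intersection windows.
The last common window of at least 60 minutes is 17:30-18:50; a 60-minute meeting can start as late as 17:50 and still end by 18:50.

17:50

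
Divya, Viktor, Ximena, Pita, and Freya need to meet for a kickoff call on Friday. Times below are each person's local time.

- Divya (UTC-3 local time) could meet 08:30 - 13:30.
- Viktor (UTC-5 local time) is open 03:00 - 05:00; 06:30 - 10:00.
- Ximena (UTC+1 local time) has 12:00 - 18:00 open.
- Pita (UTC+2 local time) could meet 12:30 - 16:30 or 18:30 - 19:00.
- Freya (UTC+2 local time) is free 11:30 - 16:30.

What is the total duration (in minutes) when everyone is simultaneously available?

180

Divya in UTC: 11:30-16:30 (add 3h to convert from UTC-3).
Viktor in UTC: 08:00-10:00, 11:30-15:00 (add 5h to convert from UTC-5).
Ximena in UTC: 11:00-17:00 (subtract 1h to convert from UTC+1).
Pita in UTC: 10:30-14:30, 16:30-17:00 (subtract 2h to convert from UTC+2).
Freya in UTC: 09:30-14:30 (subtract 2h to convert from UTC+2).
Divya ∩ Viktor: 11:30-15:00.
Divya ∩ Viktor ∩ Ximena: 11:30-15:00.
Divya ∩ Viktor ∩ Ximena ∩ Pita: 11:30-14:30.
Divya ∩ Viktor ∩ Ximena ∩ Pita ∩ Freya: 11:30-14:30.
Those are the intersection windows.
That's a single block of 180 minutes.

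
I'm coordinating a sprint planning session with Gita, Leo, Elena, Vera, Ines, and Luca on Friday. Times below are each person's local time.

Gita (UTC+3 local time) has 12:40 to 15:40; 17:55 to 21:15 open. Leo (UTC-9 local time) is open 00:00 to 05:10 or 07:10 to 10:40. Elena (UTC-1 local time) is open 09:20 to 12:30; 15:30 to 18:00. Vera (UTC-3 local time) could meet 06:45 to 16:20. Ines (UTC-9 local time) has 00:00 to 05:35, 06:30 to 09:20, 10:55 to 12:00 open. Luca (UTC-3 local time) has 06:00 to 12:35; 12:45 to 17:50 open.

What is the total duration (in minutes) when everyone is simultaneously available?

Gita in UTC: 09:40-12:40, 14:55-18:15 (subtract 3h to convert from UTC+3).
Leo in UTC: 09:00-14:10, 16:10-19:40 (add 9h to convert from UTC-9).
Elena in UTC: 10:20-13:30, 16:30-19:00 (add 1h to convert from UTC-1).
Vera in UTC: 09:45-19:20 (add 3h to convert from UTC-3).
Ines in UTC: 09:00-14:35, 15:30-18:20, 19:55-21:00 (add 9h to convert from UTC-9).
Luca in UTC: 09:00-15:35, 15:45-20:50 (add 3h to convert from UTC-3).
Gita ∩ Leo: 09:40-12:40, 16:10-18:15.
Gita ∩ Leo ∩ Elena: 10:20-12:40, 16:30-18:15.
Gita ∩ Leo ∩ Elena ∩ Vera: 10:20-12:40, 16:30-18:15.
Gita ∩ Leo ∩ Elena ∩ Vera ∩ Ines: 10:20-12:40, 16:30-18:15.
Gita ∩ Leo ∩ Elena ∩ Vera ∩ Ines ∩ Luca: 10:20-12:40, 16:30-18:15.
So the common availability across everyone is 10:20-12:40, 16:30-18:15.
Summing the common windows: 140 + 105 = 245 minutes.

245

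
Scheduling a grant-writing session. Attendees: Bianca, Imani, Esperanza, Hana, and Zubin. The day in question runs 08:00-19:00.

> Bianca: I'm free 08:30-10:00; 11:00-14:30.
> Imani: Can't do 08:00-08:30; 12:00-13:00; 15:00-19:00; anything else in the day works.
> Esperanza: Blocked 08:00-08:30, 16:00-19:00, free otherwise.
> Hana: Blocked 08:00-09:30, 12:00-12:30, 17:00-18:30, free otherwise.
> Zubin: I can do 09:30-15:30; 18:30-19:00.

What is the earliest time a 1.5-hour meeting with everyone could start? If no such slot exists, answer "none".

Bianca free: 08:30-10:00, 11:00-14:30.
Imani free: 08:30-12:00, 13:00-15:00 (invert busy blocks within the working day).
Esperanza free: 08:30-16:00 (invert busy blocks within the working day).
Hana free: 09:30-12:00, 12:30-17:00, 18:30-19:00 (invert busy blocks within the working day).
Zubin free: 09:30-15:30, 18:30-19:00.
Bianca ∩ Imani: 08:30-10:00, 11:00-12:00, 13:00-14:30.
Bianca ∩ Imani ∩ Esperanza: 08:30-10:00, 11:00-12:00, 13:00-14:30.
Bianca ∩ Imani ∩ Esperanza ∩ Hana: 09:30-10:00, 11:00-12:00, 13:00-14:30.
Bianca ∩ Imani ∩ Esperanza ∩ Hana ∩ Zubin: 09:30-10:00, 11:00-12:00, 13:00-14:30.
The first common window of at least 90 minutes is 13:00-14:30, so the earliest start is 13:00.

13:00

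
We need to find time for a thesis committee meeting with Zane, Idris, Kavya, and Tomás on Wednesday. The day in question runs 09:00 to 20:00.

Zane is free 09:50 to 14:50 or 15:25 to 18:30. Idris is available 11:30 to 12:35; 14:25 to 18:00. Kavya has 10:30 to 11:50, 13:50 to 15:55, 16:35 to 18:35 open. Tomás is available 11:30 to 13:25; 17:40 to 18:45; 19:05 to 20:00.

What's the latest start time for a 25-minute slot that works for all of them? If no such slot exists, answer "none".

Zane ∩ Idris: 11:30-12:35, 14:25-14:50, 15:25-18:00.
Zane ∩ Idris ∩ Kavya: 11:30-11:50, 14:25-14:50, 15:25-15:55, 16:35-18:00.
Zane ∩ Idris ∩ Kavya ∩ Tomás: 11:30-11:50, 17:40-18:00.
No common window is at least 25 minutes long.

none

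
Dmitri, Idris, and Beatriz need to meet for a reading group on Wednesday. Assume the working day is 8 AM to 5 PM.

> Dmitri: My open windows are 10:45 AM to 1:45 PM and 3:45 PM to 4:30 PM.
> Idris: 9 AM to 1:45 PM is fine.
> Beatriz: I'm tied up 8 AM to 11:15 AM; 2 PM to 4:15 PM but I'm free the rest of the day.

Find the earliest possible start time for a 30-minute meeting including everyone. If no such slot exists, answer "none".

11:15

Dmitri free: 10:45-13:45, 15:45-16:30.
Idris free: 09:00-13:45.
Beatriz free: 11:15-14:00, 16:15-17:00 (invert busy blocks within the working day).
Dmitri ∩ Idris: 10:45-13:45.
Dmitri ∩ Idris ∩ Beatriz: 11:15-13:45.
The first common window of at least 30 minutes is 11:15-13:45, so the earliest start is 11:15.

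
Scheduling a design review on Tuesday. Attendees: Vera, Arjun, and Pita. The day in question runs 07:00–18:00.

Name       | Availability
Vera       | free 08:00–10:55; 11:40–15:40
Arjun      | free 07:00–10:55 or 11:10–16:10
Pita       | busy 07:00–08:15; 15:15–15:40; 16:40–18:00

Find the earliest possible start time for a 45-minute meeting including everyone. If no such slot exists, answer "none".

08:15

Vera free: 08:00-10:55, 11:40-15:40.
Arjun free: 07:00-10:55, 11:10-16:10.
Pita free: 08:15-15:15, 15:40-16:40 (invert busy blocks within the working day).
Vera ∩ Arjun: 08:00-10:55, 11:40-15:40.
Vera ∩ Arjun ∩ Pita: 08:15-10:55, 11:40-15:15.
The first common window of at least 45 minutes is 08:15-10:55, so the earliest start is 08:15.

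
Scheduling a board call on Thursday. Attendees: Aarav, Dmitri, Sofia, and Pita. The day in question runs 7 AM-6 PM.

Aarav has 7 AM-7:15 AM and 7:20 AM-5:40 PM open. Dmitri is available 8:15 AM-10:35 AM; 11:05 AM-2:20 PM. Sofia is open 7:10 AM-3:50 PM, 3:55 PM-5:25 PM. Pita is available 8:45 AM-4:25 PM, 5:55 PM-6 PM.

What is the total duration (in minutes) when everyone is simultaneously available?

Aarav ∩ Dmitri: 08:15-10:35, 11:05-14:20.
Aarav ∩ Dmitri ∩ Sofia: 08:15-10:35, 11:05-14:20.
Aarav ∩ Dmitri ∩ Sofia ∩ Pita: 08:45-10:35, 11:05-14:20.
Summing the common windows: 110 + 195 = 305 minutes.

305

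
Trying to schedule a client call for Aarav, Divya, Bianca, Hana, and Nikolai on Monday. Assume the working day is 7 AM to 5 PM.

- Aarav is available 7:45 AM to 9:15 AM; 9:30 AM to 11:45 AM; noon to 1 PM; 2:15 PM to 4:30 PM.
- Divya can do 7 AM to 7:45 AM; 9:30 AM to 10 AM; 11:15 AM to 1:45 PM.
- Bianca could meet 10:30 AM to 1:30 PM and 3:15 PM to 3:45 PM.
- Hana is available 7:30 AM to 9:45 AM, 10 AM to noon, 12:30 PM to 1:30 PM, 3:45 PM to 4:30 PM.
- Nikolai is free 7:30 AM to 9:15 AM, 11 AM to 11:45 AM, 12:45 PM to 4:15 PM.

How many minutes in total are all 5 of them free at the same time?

45

Aarav ∩ Divya: 09:30-10:00, 11:15-11:45, 12:00-13:00.
Aarav ∩ Divya ∩ Bianca: 11:15-11:45, 12:00-13:00.
Aarav ∩ Divya ∩ Bianca ∩ Hana: 11:15-11:45, 12:30-13:00.
Aarav ∩ Divya ∩ Bianca ∩ Hana ∩ Nikolai: 11:15-11:45, 12:45-13:00.
Summing the common windows: 30 + 15 = 45 minutes.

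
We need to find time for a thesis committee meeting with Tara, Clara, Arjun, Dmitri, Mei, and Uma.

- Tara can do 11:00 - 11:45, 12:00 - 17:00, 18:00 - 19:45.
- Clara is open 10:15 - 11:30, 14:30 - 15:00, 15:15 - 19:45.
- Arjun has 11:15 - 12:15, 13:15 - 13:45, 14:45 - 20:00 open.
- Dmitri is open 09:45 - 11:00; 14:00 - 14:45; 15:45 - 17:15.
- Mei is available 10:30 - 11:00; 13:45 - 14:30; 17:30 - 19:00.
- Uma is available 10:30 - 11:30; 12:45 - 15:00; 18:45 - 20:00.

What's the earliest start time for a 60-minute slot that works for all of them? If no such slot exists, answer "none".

Tara ∩ Clara: 11:00-11:30, 14:30-15:00, 15:15-17:00, 18:00-19:45.
Tara ∩ Clara ∩ Arjun: 11:15-11:30, 14:45-15:00, 15:15-17:00, 18:00-19:45.
Tara ∩ Clara ∩ Arjun ∩ Dmitri: 15:45-17:00.
Tara ∩ Clara ∩ Arjun ∩ Dmitri ∩ Mei: ∅.
Tara ∩ Clara ∩ Arjun ∩ Dmitri ∩ Mei ∩ Uma: ∅.
There is no time when everyone is free.
No common window is at least 60 minutes long.

none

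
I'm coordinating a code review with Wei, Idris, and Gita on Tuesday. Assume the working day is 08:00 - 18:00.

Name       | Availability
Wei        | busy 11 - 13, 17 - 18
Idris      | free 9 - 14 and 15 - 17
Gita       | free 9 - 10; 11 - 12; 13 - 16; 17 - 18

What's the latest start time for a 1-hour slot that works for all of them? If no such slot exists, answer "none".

15:00

Wei free: 08:00-11:00, 13:00-17:00 (invert busy blocks within the working day).
Idris free: 09:00-14:00, 15:00-17:00.
Gita free: 09:00-10:00, 11:00-12:00, 13:00-16:00, 17:00-18:00.
Wei ∩ Idris: 09:00-11:00, 13:00-14:00, 15:00-17:00.
Wei ∩ Idris ∩ Gita: 09:00-10:00, 13:00-14:00, 15:00-16:00.
The last common window of at least 60 minutes is 15:00-16:00; a 60-minute meeting can start as late as 15:00 and still end by 16:00.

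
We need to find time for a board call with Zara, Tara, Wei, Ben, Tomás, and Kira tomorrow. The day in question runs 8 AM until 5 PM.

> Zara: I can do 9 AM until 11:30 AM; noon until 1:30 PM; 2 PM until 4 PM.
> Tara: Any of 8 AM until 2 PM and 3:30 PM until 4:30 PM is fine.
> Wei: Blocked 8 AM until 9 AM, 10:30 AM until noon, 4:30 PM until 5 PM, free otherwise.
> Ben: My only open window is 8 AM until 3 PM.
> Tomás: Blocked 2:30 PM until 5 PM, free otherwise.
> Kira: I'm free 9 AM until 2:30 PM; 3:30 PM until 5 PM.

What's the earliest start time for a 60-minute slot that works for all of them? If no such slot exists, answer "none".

09:00

Zara free: 09:00-11:30, 12:00-13:30, 14:00-16:00.
Tara free: 08:00-14:00, 15:30-16:30.
Wei free: 09:00-10:30, 12:00-16:30 (invert busy blocks within the working day).
Ben free: 08:00-15:00.
Tomás free: 08:00-14:30 (invert busy blocks within the working day).
Kira free: 09:00-14:30, 15:30-17:00.
Zara ∩ Tara: 09:00-11:30, 12:00-13:30, 15:30-16:00.
Zara ∩ Tara ∩ Wei: 09:00-10:30, 12:00-13:30, 15:30-16:00.
Zara ∩ Tara ∩ Wei ∩ Ben: 09:00-10:30, 12:00-13:30.
Zara ∩ Tara ∩ Wei ∩ Ben ∩ Tomás: 09:00-10:30, 12:00-13:30.
Zara ∩ Tara ∩ Wei ∩ Ben ∩ Tomás ∩ Kira: 09:00-10:30, 12:00-13:30.
So the common availability across everyone is 09:00-10:30, 12:00-13:30.
The first common window of at least 60 minutes is 09:00-10:30, so the earliest start is 09:00.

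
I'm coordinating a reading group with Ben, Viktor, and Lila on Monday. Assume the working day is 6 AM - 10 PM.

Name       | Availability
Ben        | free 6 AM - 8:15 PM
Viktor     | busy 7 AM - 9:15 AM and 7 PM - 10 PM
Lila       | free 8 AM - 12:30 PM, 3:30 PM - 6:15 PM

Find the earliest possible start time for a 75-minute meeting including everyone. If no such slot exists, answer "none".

09:15

Ben free: 06:00-20:15.
Viktor free: 06:00-07:00, 09:15-19:00 (invert busy blocks within the working day).
Lila free: 08:00-12:30, 15:30-18:15.
Ben ∩ Viktor: 06:00-07:00, 09:15-19:00.
Ben ∩ Viktor ∩ Lila: 09:15-12:30, 15:30-18:15.
The first common window of at least 75 minutes is 09:15-12:30, so the earliest start is 09:15.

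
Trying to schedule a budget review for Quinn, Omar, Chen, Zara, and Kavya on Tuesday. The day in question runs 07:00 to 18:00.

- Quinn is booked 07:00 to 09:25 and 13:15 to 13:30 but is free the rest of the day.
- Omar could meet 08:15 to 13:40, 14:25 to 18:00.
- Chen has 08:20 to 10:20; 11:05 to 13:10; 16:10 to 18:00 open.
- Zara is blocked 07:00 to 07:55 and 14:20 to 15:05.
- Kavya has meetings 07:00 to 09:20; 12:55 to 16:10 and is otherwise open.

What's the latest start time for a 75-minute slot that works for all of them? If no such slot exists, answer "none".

Quinn free: 09:25-13:15, 13:30-18:00 (invert busy blocks within the working day).
Omar free: 08:15-13:40, 14:25-18:00.
Chen free: 08:20-10:20, 11:05-13:10, 16:10-18:00.
Zara free: 07:55-14:20, 15:05-18:00 (invert busy blocks within the working day).
Kavya free: 09:20-12:55, 16:10-18:00 (invert busy blocks within the working day).
Quinn ∩ Omar: 09:25-13:15, 13:30-13:40, 14:25-18:00.
Quinn ∩ Omar ∩ Chen: 09:25-10:20, 11:05-13:10, 16:10-18:00.
Quinn ∩ Omar ∩ Chen ∩ Zara: 09:25-10:20, 11:05-13:10, 16:10-18:00.
Quinn ∩ Omar ∩ Chen ∩ Zara ∩ Kavya: 09:25-10:20, 11:05-12:55, 16:10-18:00.
Those are the intersection windows.
The last common window of at least 75 minutes is 16:10-18:00; a 75-minute meeting can start as late as 16:45 and still end by 18:00.

16:45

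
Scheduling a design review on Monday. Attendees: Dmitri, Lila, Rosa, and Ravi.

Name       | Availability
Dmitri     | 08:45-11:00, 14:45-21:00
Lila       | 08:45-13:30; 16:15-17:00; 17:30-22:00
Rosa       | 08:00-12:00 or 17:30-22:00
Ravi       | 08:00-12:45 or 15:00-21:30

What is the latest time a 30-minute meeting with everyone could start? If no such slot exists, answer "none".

20:30

Dmitri ∩ Lila: 08:45-11:00, 16:15-17:00, 17:30-21:00.
Dmitri ∩ Lila ∩ Rosa: 08:45-11:00, 17:30-21:00.
Dmitri ∩ Lila ∩ Rosa ∩ Ravi: 08:45-11:00, 17:30-21:00.
The last common window of at least 30 minutes is 17:30-21:00; a 30-minute meeting can start as late as 20:30 and still end by 21:00.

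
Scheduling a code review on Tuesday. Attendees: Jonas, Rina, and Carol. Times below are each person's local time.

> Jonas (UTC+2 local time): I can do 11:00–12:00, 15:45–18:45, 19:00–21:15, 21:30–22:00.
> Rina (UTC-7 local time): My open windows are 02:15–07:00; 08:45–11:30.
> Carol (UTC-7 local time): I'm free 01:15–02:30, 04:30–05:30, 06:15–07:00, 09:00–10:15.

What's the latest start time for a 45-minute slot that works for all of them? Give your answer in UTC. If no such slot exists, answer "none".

16:00

Jonas in UTC: 09:00-10:00, 13:45-16:45, 17:00-19:15, 19:30-20:00 (subtract 2h to convert from UTC+2).
Rina in UTC: 09:15-14:00, 15:45-18:30 (add 7h to convert from UTC-7).
Carol in UTC: 08:15-09:30, 11:30-12:30, 13:15-14:00, 16:00-17:15 (add 7h to convert from UTC-7).
Jonas ∩ Rina: 09:15-10:00, 13:45-14:00, 15:45-16:45, 17:00-18:30.
Jonas ∩ Rina ∩ Carol: 09:15-09:30, 13:45-14:00, 16:00-16:45, 17:00-17:15.
The last common window of at least 45 minutes is 16:00-16:45; a 45-minute meeting can start as late as 16:00 and still end by 16:45.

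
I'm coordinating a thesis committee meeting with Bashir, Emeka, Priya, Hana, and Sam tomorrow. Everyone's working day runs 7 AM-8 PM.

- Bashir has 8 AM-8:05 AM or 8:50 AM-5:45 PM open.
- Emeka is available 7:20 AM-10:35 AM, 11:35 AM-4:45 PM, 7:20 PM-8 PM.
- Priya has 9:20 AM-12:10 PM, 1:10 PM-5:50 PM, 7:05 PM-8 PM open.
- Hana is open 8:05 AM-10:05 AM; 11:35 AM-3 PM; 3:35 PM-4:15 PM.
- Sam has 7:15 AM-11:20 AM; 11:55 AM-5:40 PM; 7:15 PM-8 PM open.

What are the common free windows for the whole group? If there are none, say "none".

09:20-10:05, 11:55-12:10, 13:10-15:00, 15:35-16:15

Bashir ∩ Emeka: 08:00-08:05, 08:50-10:35, 11:35-16:45.
Bashir ∩ Emeka ∩ Priya: 09:20-10:35, 11:35-12:10, 13:10-16:45.
Bashir ∩ Emeka ∩ Priya ∩ Hana: 09:20-10:05, 11:35-12:10, 13:10-15:00, 15:35-16:15.
Bashir ∩ Emeka ∩ Priya ∩ Hana ∩ Sam: 09:20-10:05, 11:55-12:10, 13:10-15:00, 15:35-16:15.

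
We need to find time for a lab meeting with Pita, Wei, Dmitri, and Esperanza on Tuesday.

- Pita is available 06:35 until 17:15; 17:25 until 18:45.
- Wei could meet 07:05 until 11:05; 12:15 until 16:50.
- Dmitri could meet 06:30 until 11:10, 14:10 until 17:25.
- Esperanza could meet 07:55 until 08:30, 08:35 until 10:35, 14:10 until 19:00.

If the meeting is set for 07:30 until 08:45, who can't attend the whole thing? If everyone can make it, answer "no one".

Esperanza

Pita: free for 07:30-08:45. Wei: free for 07:30-08:45. Dmitri: free for 07:30-08:45. Esperanza: not fully free for 07:30-08:45.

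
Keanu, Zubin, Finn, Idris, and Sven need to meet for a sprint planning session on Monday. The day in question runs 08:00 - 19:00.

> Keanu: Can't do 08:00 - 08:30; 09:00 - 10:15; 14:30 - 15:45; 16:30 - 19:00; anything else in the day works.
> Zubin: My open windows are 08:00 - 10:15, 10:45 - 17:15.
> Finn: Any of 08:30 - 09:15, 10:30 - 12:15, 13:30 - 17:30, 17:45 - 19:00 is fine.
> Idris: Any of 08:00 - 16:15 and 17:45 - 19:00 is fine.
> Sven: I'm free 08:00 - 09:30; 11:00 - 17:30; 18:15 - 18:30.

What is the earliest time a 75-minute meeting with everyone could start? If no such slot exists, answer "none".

Keanu free: 08:30-09:00, 10:15-14:30, 15:45-16:30 (invert busy blocks within the working day).
Zubin free: 08:00-10:15, 10:45-17:15.
Finn free: 08:30-09:15, 10:30-12:15, 13:30-17:30, 17:45-19:00.
Idris free: 08:00-16:15, 17:45-19:00.
Sven free: 08:00-09:30, 11:00-17:30, 18:15-18:30.
Keanu ∩ Zubin: 08:30-09:00, 10:45-14:30, 15:45-16:30.
Keanu ∩ Zubin ∩ Finn: 08:30-09:00, 10:45-12:15, 13:30-14:30, 15:45-16:30.
Keanu ∩ Zubin ∩ Finn ∩ Idris: 08:30-09:00, 10:45-12:15, 13:30-14:30, 15:45-16:15.
Keanu ∩ Zubin ∩ Finn ∩ Idris ∩ Sven: 08:30-09:00, 11:00-12:15, 13:30-14:30, 15:45-16:15.
The first common window of at least 75 minutes is 11:00-12:15, so the earliest start is 11:00.

11:00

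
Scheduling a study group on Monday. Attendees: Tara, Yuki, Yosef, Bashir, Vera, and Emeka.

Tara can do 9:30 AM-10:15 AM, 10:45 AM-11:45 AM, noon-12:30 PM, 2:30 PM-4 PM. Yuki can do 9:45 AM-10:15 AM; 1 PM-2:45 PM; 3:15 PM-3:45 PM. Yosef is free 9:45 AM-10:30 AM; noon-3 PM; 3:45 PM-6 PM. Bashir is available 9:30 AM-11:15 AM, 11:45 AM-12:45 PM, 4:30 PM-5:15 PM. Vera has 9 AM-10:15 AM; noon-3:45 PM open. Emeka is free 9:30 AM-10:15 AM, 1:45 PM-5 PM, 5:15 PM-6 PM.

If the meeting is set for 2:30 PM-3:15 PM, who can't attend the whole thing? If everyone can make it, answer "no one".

Tara: free for 14:30-15:15. Yuki: not fully free for 14:30-15:15. Yosef: not fully free for 14:30-15:15. Bashir: not fully free for 14:30-15:15. Vera: free for 14:30-15:15. Emeka: free for 14:30-15:15.

Bashir, Yosef, Yuki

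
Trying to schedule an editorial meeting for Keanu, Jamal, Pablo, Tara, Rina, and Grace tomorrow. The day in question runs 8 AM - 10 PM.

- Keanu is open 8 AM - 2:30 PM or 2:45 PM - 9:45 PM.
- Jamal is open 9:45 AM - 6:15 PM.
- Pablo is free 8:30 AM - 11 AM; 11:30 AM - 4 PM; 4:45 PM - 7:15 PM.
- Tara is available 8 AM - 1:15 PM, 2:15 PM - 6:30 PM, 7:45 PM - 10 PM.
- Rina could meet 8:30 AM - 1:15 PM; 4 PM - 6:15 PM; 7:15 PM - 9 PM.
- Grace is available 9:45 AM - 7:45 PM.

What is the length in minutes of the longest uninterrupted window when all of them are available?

Keanu ∩ Jamal: 09:45-14:30, 14:45-18:15.
Keanu ∩ Jamal ∩ Pablo: 09:45-11:00, 11:30-14:30, 14:45-16:00, 16:45-18:15.
Keanu ∩ Jamal ∩ Pablo ∩ Tara: 09:45-11:00, 11:30-13:15, 14:15-14:30, 14:45-16:00, 16:45-18:15.
Keanu ∩ Jamal ∩ Pablo ∩ Tara ∩ Rina: 09:45-11:00, 11:30-13:15, 16:45-18:15.
Keanu ∩ Jamal ∩ Pablo ∩ Tara ∩ Rina ∩ Grace: 09:45-11:00, 11:30-13:15, 16:45-18:15.
The longest is 11:30-13:15 at 105 minutes.

105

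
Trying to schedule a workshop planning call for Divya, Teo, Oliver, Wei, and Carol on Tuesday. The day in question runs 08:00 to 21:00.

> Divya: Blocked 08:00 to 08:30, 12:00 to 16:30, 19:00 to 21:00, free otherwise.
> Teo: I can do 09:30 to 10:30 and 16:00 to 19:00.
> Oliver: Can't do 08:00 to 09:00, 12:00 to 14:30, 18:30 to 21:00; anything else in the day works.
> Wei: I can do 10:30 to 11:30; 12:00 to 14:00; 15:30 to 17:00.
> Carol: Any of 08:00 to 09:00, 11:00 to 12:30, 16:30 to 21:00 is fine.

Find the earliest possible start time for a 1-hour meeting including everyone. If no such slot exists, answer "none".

Divya free: 08:30-12:00, 16:30-19:00 (invert busy blocks within the working day).
Teo free: 09:30-10:30, 16:00-19:00.
Oliver free: 09:00-12:00, 14:30-18:30 (invert busy blocks within the working day).
Wei free: 10:30-11:30, 12:00-14:00, 15:30-17:00.
Carol free: 08:00-09:00, 11:00-12:30, 16:30-21:00.
Divya ∩ Teo: 09:30-10:30, 16:30-19:00.
Divya ∩ Teo ∩ Oliver: 09:30-10:30, 16:30-18:30.
Divya ∩ Teo ∩ Oliver ∩ Wei: 16:30-17:00.
Divya ∩ Teo ∩ Oliver ∩ Wei ∩ Carol: 16:30-17:00.
No common window is at least 60 minutes long.

none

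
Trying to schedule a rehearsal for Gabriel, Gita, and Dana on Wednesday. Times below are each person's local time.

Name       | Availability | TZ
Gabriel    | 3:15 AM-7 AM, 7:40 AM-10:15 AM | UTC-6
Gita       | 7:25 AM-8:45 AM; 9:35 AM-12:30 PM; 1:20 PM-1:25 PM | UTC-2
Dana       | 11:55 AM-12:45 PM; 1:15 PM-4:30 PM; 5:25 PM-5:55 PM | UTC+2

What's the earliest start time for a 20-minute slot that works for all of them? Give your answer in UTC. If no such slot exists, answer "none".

09:55

Gabriel in UTC: 09:15-13:00, 13:40-16:15 (add 6h to convert from UTC-6).
Gita in UTC: 09:25-10:45, 11:35-14:30, 15:20-15:25 (add 2h to convert from UTC-2).
Dana in UTC: 09:55-10:45, 11:15-14:30, 15:25-15:55 (subtract 2h to convert from UTC+2).
Gabriel ∩ Gita: 09:25-10:45, 11:35-13:00, 13:40-14:30, 15:20-15:25.
Gabriel ∩ Gita ∩ Dana: 09:55-10:45, 11:35-13:00, 13:40-14:30.
The first common window of at least 20 minutes is 09:55-10:45, so the earliest start is 09:55.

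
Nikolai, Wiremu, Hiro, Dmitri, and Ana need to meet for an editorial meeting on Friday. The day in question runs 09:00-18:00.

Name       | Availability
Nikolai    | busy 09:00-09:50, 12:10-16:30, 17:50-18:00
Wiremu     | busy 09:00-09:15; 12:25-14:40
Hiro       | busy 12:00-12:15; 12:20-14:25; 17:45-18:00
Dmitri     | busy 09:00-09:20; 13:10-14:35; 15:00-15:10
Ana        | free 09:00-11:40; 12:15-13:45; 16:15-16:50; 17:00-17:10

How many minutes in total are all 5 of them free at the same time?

Nikolai free: 09:50-12:10, 16:30-17:50 (invert busy blocks within the working day).
Wiremu free: 09:15-12:25, 14:40-18:00 (invert busy blocks within the working day).
Hiro free: 09:00-12:00, 12:15-12:20, 14:25-17:45 (invert busy blocks within the working day).
Dmitri free: 09:20-13:10, 14:35-15:00, 15:10-18:00 (invert busy blocks within the working day).
Ana free: 09:00-11:40, 12:15-13:45, 16:15-16:50, 17:00-17:10.
Nikolai ∩ Wiremu: 09:50-12:10, 16:30-17:50.
Nikolai ∩ Wiremu ∩ Hiro: 09:50-12:00, 16:30-17:45.
Nikolai ∩ Wiremu ∩ Hiro ∩ Dmitri: 09:50-12:00, 16:30-17:45.
Nikolai ∩ Wiremu ∩ Hiro ∩ Dmitri ∩ Ana: 09:50-11:40, 16:30-16:50, 17:00-17:10.
Summing the common windows: 110 + 20 + 10 = 140 minutes.

140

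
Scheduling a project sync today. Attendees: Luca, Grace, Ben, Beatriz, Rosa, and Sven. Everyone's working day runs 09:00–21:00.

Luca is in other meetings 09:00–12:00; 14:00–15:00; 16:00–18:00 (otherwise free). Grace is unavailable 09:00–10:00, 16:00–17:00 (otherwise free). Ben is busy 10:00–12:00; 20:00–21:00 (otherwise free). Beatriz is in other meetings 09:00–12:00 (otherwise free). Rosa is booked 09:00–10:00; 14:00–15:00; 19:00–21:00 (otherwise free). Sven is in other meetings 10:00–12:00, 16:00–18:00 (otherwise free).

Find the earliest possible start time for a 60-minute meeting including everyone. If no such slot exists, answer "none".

Luca free: 12:00-14:00, 15:00-16:00, 18:00-21:00 (invert busy blocks within the working day).
Grace free: 10:00-16:00, 17:00-21:00 (invert busy blocks within the working day).
Ben free: 09:00-10:00, 12:00-20:00 (invert busy blocks within the working day).
Beatriz free: 12:00-21:00 (invert busy blocks within the working day).
Rosa free: 10:00-14:00, 15:00-19:00 (invert busy blocks within the working day).
Sven free: 09:00-10:00, 12:00-16:00, 18:00-21:00 (invert busy blocks within the working day).
Luca ∩ Grace: 12:00-14:00, 15:00-16:00, 18:00-21:00.
Luca ∩ Grace ∩ Ben: 12:00-14:00, 15:00-16:00, 18:00-20:00.
Luca ∩ Grace ∩ Ben ∩ Beatriz: 12:00-14:00, 15:00-16:00, 18:00-20:00.
Luca ∩ Grace ∩ Ben ∩ Beatriz ∩ Rosa: 12:00-14:00, 15:00-16:00, 18:00-19:00.
Luca ∩ Grace ∩ Ben ∩ Beatriz ∩ Rosa ∩ Sven: 12:00-14:00, 15:00-16:00, 18:00-19:00.
The first common window of at least 60 minutes is 12:00-14:00, so the earliest start is 12:00.

12:00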